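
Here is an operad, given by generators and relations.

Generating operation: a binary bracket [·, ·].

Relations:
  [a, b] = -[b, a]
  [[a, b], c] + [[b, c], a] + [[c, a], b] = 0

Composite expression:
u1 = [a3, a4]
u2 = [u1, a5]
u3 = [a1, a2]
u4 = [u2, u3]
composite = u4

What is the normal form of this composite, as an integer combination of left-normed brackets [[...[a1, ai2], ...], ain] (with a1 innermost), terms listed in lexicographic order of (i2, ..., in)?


-[[[[a1, a2], a3], a4], a5] + [[[[a1, a2], a4], a3], a5] + [[[[a1, a2], a5], a3], a4] - [[[[a1, a2], a5], a4], a3]

Antisymmetry and Jacobi reduce to a1-anchored left-normed brackets.
Composite bracket: [[[a3, a4], a5], [a1, a2]]
Under [a, b] = ab - ba we get 16 signed associative words (2^4 = 16).
Coefficients come from the a1-initial words:
  word a1a2a3a4a5 has sign -1, contributing -[[[[a1, a2], a3], a4], a5]
  word a1a2a4a3a5 has sign +1, contributing +[[[[a1, a2], a4], a3], a5]
  word a1a2a5a3a4 has sign +1, contributing +[[[[a1, a2], a5], a3], a4]
  word a1a2a5a4a3 has sign -1, contributing -[[[[a1, a2], a5], a4], a3]


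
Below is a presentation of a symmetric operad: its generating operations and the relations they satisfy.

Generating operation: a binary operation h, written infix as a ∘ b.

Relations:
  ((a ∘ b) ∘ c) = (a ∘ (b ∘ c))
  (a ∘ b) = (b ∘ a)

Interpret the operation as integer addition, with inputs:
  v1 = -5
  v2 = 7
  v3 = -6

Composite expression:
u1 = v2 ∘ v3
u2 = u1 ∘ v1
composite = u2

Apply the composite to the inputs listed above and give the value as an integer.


(v2 ∘ v3) = 1
((v2 ∘ v3) ∘ v1) = -4

-4


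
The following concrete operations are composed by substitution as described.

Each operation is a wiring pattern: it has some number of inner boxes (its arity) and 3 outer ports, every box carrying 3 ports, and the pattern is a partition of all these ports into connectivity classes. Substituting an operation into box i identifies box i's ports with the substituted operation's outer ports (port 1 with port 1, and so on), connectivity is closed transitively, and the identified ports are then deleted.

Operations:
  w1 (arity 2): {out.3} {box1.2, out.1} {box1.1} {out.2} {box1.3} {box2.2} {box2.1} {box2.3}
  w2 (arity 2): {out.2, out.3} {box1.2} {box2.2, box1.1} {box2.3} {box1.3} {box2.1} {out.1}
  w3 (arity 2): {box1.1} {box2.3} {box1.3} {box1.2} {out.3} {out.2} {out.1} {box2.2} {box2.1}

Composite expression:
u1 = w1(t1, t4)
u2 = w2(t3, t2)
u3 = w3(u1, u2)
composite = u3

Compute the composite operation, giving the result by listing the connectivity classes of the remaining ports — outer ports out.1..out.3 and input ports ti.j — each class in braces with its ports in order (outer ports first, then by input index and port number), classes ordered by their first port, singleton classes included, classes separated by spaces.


Reachability decides: close wires over w3-identified ports.
through w1, on inputs (t1, t4): {out.1, t1.2} {out.2} {out.3} {t1.1} {t1.3} {t4.1} {t4.2} {t4.3} (out.j = stage outer ports)
through w2, on inputs (t3, t2): {out.1} {out.2, out.3} {t2.1} {t2.2, t3.1} {t2.3} {t3.2} {t3.3} (out.j = stage outer ports)
through w3, on inputs (t1, t4, t3, t2): {out.1} {out.2} {out.3} {t1.1} {t1.2} {t1.3} {t2.1} {t2.2, t3.1} {t2.3} {t3.2} {t3.3} {t4.1} {t4.2} {t4.3} (out.j = stage outer ports)

{out.1} {out.2} {out.3} {t1.1} {t1.2} {t1.3} {t2.1} {t2.2, t3.1} {t2.3} {t3.2} {t3.3} {t4.1} {t4.2} {t4.3}


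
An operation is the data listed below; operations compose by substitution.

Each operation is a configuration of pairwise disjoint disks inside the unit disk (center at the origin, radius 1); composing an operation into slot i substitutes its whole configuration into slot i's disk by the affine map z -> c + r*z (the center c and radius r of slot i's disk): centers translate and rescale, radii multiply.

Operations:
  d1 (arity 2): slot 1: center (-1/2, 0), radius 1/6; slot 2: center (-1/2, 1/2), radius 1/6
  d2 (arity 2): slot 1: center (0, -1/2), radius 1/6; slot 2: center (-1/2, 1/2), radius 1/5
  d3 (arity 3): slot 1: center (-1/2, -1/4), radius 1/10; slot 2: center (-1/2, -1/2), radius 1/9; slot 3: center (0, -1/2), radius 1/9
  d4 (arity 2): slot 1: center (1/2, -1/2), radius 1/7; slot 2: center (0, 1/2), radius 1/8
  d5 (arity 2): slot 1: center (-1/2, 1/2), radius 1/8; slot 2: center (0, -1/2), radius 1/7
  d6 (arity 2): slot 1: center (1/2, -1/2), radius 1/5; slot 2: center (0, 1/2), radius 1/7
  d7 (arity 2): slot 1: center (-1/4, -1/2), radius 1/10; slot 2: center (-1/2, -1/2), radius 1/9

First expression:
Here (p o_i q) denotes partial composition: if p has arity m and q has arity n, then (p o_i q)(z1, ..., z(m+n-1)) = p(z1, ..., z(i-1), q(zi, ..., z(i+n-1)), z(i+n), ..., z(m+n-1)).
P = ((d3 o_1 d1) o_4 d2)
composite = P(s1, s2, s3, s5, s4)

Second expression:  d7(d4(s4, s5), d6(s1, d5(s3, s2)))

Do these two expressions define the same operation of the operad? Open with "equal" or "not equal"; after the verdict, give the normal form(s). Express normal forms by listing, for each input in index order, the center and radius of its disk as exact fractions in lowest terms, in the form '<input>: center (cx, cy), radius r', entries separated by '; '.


Reducing the first expression gives s1: center (-11/20, -1/4), radius 1/60; s2: center (-11/20, -1/5), radius 1/60; s3: center (-1/2, -1/2), radius 1/9; s4: center (-1/18, -4/9), radius 1/45; s5: center (0, -5/9), radius 1/54
Reducing the second expression gives s1: center (-4/9, -5/9), radius 1/45; s2: center (-1/2, -19/42), radius 1/441; s3: center (-32/63, -55/126), radius 1/504; s4: center (-1/5, -11/20), radius 1/70; s5: center (-1/4, -9/20), radius 1/80
Different reductions; not equal.

not equal: they reduce to s1: center (-11/20, -1/4), radius 1/60; s2: center (-11/20, -1/5), radius 1/60; s3: center (-1/2, -1/2), radius 1/9; s4: center (-1/18, -4/9), radius 1/45; s5: center (0, -5/9), radius 1/54 and s1: center (-4/9, -5/9), radius 1/45; s2: center (-1/2, -19/42), radius 1/441; s3: center (-32/63, -55/126), radius 1/504; s4: center (-1/5, -11/20), radius 1/70; s5: center (-1/4, -9/20), radius 1/80


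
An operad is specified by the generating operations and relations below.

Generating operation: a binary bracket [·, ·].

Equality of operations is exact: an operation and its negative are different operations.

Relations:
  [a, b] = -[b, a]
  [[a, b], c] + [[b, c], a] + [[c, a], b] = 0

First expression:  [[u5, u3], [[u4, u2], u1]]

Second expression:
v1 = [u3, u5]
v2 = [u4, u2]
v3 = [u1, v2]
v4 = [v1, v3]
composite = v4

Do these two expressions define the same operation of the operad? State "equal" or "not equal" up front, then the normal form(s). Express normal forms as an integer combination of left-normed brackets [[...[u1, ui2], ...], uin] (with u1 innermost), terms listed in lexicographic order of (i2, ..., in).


equal — both sides give [[[[u1, u2], u4], u3], u5] - [[[[u1, u2], u4], u5], u3] - [[[[u1, u4], u2], u3], u5] + [[[[u1, u4], u2], u5], u3]

In normal form, the first expression is [[[[u1, u2], u4], u3], u5] - [[[[u1, u2], u4], u5], u3] - [[[[u1, u4], u2], u3], u5] + [[[[u1, u4], u2], u5], u3]
In normal form, the second expression is [[[[u1, u2], u4], u3], u5] - [[[[u1, u2], u4], u5], u3] - [[[[u1, u4], u2], u3], u5] + [[[[u1, u4], u2], u5], u3]
Both agree, so they are equal.


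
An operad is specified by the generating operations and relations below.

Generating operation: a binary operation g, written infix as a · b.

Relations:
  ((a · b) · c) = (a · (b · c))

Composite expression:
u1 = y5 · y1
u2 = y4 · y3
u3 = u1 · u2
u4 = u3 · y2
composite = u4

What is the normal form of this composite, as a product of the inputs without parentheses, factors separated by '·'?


Every regrouping of g is equal, so read the y-inputs in written order.
(y5 · y1) spells out as y5 · y1
(y4 · y3) spells out as y4 · y3
((y5 · y1) · (y4 · y3)) spells out as y5 · y1 · y4 · y3
(((y5 · y1) · (y4 · y3)) · y2) spells out as y5 · y1 · y4 · y3 · y2

y5 · y1 · y4 · y3 · y2


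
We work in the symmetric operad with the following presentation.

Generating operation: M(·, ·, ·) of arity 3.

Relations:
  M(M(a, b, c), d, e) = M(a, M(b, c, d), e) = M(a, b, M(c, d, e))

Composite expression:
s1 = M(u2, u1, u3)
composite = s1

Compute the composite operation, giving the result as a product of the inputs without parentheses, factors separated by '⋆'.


u2 ⋆ u1 ⋆ u3

Every regrouping of M is equal, so read the u-inputs in written order.
M(u2, u1, u3) spells out as u2 ⋆ u1 ⋆ u3


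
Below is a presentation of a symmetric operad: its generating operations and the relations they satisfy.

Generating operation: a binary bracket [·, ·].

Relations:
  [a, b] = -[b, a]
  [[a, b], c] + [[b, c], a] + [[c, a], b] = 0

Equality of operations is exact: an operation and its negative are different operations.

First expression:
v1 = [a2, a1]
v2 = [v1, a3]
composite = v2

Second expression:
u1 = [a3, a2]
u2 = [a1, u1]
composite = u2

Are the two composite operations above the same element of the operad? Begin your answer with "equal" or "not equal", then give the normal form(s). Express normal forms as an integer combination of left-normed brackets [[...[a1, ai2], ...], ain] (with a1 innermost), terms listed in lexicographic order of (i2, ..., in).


Reducing the first expression gives -[[a1, a2], a3]
Reducing the second expression gives -[[a1, a2], a3] + [[a1, a3], a2]
They disagree, so not equal.

not equal — first -[[a1, a2], a3], second -[[a1, a2], a3] + [[a1, a3], a2]


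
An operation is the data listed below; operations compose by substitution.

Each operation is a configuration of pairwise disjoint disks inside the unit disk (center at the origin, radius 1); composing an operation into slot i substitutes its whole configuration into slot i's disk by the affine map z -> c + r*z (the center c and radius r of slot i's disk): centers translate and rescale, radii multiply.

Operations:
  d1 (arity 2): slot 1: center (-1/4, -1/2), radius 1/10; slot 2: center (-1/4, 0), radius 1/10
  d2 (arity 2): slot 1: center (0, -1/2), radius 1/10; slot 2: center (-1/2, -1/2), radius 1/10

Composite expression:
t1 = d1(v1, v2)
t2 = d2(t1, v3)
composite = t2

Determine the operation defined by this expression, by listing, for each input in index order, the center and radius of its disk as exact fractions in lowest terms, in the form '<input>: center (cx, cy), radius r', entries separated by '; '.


v1: center (-1/40, -11/20), radius 1/100; v2: center (-1/40, -1/2), radius 1/100; v3: center (-1/2, -1/2), radius 1/10

Nesting under d2 composes maps z -> c + r*z down each v-path.
input v1: applying the 2 nested substitutions gives center (-1/40, -11/20), radius 1/100
input v2: applying the 2 nested substitutions gives center (-1/40, -1/2), radius 1/100
input v3: applying the 1 nested substitution gives center (-1/2, -1/2), radius 1/10


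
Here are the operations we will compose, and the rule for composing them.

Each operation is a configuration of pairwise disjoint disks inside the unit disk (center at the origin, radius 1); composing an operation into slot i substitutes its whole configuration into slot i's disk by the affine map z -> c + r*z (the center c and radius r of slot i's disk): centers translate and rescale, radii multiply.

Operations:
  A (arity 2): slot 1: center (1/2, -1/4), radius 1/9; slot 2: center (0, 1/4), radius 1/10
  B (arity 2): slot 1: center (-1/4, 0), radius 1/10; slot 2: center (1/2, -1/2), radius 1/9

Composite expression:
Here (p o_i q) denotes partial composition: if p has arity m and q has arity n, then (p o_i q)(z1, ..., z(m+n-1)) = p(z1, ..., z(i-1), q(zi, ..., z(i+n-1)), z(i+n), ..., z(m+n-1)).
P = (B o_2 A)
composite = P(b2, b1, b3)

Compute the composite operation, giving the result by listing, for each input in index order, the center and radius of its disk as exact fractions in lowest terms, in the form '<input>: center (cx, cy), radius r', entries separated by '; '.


Follow each b-input down from B: c' goes to c + r*c', radius to r*r'.
for b2, the 1-step affine chain lands on center (-1/4, 0), radius 1/10
for b1, the 2-step affine chain lands on center (5/9, -19/36), radius 1/81
for b3, the 2-step affine chain lands on center (1/2, -17/36), radius 1/90

b1: center (5/9, -19/36), radius 1/81; b2: center (-1/4, 0), radius 1/10; b3: center (1/2, -17/36), radius 1/90


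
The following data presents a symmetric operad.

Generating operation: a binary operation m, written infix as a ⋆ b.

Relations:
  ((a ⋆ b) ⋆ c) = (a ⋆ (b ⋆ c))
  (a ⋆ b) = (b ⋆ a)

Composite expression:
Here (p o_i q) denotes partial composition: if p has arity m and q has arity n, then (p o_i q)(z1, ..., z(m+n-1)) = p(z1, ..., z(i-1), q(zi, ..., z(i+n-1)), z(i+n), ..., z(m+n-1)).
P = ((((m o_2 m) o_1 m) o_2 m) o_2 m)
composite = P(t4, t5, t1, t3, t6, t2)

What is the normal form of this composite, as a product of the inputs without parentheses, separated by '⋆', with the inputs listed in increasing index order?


t1 ⋆ t2 ⋆ t3 ⋆ t4 ⋆ t5 ⋆ t6

Reordering under m is free, so list the t-inputs canonically.
(t5 ⋆ t1) linearizes to t5 ⋆ t1
((t5 ⋆ t1) ⋆ t3) linearizes to t5 ⋆ t1 ⋆ t3
(t4 ⋆ ((t5 ⋆ t1) ⋆ t3)) linearizes to t4 ⋆ t5 ⋆ t1 ⋆ t3
(t6 ⋆ t2) linearizes to t6 ⋆ t2
((t4 ⋆ ((t5 ⋆ t1) ⋆ t3)) ⋆ (t6 ⋆ t2)) linearizes to t4 ⋆ t5 ⋆ t1 ⋆ t3 ⋆ t6 ⋆ t2
reordering the factors by index: t1 ⋆ t2 ⋆ t3 ⋆ t4 ⋆ t5 ⋆ t6


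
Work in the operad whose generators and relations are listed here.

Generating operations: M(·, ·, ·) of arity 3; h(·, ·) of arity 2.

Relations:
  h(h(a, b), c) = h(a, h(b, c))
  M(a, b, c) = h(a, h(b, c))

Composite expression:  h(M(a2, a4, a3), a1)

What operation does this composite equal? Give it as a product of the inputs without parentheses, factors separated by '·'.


a2 · a4 · a3 · a1

The h-tree's shape is irrelevant; the a-reading-order decides.
M(a2, a4, a3) linearizes to a2 · a4 · a3
h(M(a2, a4, a3), a1) linearizes to a2 · a4 · a3 · a1


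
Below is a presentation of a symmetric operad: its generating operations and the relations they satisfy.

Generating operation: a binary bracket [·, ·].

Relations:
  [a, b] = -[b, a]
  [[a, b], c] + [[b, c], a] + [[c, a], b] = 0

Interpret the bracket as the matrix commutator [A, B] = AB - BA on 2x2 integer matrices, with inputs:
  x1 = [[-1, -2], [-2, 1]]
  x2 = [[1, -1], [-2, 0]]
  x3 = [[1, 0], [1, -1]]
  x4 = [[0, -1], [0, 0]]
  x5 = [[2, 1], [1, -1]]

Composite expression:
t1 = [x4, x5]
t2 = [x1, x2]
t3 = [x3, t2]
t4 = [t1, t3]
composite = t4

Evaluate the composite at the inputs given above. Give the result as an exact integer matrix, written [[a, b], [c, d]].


[[48, 8], [32, -48]]

[x4, x5] = [[-1, 3], [0, 1]]
[x1, x2] = [[2, 4], [-6, -2]]
[x3, [x1, x2]] = [[-4, 8], [16, 4]]
[[x4, x5], [x3, [x1, x2]]] = [[48, 8], [32, -48]]


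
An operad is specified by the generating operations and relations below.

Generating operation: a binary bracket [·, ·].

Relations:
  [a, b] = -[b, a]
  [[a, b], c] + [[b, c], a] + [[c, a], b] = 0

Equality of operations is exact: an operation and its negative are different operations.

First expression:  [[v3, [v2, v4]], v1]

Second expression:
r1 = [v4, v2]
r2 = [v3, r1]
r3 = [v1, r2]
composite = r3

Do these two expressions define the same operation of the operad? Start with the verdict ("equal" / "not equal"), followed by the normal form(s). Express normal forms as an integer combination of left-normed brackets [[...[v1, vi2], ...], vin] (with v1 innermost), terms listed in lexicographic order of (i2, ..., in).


equal; the common form is [[[v1, v2], v4], v3] - [[[v1, v3], v2], v4] + [[[v1, v3], v4], v2] - [[[v1, v4], v2], v3]

The first expression reduces to [[[v1, v2], v4], v3] - [[[v1, v3], v2], v4] + [[[v1, v3], v4], v2] - [[[v1, v4], v2], v3]
The second expression reduces to [[[v1, v2], v4], v3] - [[[v1, v3], v2], v4] + [[[v1, v3], v4], v2] - [[[v1, v4], v2], v3]
Identical normal forms: equal.


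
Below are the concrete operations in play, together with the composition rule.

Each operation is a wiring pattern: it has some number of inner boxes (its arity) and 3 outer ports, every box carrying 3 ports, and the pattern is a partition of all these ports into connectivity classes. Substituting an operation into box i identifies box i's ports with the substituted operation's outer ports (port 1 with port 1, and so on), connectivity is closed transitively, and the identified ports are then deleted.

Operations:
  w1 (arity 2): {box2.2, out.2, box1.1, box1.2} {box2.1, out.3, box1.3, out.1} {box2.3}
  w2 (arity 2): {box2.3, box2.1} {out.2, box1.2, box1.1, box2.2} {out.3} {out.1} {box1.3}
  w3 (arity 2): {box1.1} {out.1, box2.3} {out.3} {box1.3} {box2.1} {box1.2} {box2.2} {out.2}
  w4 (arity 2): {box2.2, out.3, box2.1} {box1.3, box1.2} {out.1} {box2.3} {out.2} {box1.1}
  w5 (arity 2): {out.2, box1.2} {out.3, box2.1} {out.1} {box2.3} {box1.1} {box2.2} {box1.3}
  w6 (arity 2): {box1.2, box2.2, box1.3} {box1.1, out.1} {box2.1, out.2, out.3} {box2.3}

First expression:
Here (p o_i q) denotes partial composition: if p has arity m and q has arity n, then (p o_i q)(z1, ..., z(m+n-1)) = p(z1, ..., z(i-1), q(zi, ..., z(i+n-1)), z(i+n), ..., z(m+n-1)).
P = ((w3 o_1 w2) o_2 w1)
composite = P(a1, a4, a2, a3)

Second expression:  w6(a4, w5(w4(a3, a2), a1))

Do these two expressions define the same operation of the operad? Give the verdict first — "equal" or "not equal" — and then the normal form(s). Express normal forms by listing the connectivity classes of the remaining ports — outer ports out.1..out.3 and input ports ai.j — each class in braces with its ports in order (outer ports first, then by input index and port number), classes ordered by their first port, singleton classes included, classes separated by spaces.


Normal form of the first expression: {out.1, a3.3} {out.2} {out.3} {a1.1, a1.2, a2.2, a4.1, a4.2} {a1.3} {a2.1, a4.3} {a2.3} {a3.1} {a3.2}
Normal form of the second expression: {out.1, a4.1} {out.2, out.3} {a1.1} {a1.2} {a1.3} {a2.1, a2.2} {a2.3} {a3.1} {a3.2, a3.3} {a4.2, a4.3}
Distinct normal forms: not equal.

not equal — first {out.1, a3.3} {out.2} {out.3} {a1.1, a1.2, a2.2, a4.1, a4.2} {a1.3} {a2.1, a4.3} {a2.3} {a3.1} {a3.2}, second {out.1, a4.1} {out.2, out.3} {a1.1} {a1.2} {a1.3} {a2.1, a2.2} {a2.3} {a3.1} {a3.2, a3.3} {a4.2, a4.3}


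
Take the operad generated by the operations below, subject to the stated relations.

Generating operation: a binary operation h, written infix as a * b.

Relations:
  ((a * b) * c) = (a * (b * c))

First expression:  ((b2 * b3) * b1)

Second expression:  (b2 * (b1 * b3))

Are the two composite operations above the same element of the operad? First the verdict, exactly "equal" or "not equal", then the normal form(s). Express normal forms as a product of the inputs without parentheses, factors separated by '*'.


The first expression, normalized: b2 * b3 * b1
The second expression, normalized: b2 * b1 * b3
Distinct normal forms: not equal.

not equal; the first gives b2 * b3 * b1 and the second b2 * b1 * b3


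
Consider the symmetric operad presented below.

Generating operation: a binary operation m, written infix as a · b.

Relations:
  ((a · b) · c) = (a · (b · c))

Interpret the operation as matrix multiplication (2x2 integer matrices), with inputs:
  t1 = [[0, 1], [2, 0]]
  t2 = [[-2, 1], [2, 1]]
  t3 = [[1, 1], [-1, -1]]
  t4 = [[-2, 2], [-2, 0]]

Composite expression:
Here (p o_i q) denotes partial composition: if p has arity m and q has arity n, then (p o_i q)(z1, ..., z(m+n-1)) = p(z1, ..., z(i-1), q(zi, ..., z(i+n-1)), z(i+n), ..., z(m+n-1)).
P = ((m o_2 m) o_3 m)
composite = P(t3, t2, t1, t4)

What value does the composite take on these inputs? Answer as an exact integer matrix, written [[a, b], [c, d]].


[[-8, 8], [8, -8]]

(t1 · t4) = [[-2, 0], [-4, 4]]
(t2 · (t1 · t4)) = [[0, 4], [-8, 4]]
(t3 · (t2 · (t1 · t4))) = [[-8, 8], [8, -8]]


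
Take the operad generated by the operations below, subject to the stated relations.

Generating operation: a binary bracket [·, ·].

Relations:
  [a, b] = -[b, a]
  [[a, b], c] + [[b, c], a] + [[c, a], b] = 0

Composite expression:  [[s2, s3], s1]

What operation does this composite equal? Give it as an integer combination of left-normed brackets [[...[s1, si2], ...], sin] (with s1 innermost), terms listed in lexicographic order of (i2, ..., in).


-[[s1, s2], s3] + [[s1, s3], s2]

A multilinear Lie element is pinned by s1-initial words (s1 innermost).
Composite bracket: [[s2, s3], s1]
Full expansion: 4 signed words from ab - ba (2^2 = 4).
Coefficients come from the s1-initial words:
  from s1s2s3, sign -1: term -[[s1, s2], s3]
  from s1s3s2, sign +1: term +[[s1, s3], s2]


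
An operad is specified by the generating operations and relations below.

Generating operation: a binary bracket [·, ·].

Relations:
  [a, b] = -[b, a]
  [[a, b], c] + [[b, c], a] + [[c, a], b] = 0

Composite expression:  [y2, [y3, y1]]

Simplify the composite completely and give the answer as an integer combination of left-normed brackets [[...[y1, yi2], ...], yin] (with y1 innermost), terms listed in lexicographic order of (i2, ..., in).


In the tensor algebra, words opening y1 carry the y1-anchored form.
Composite bracket: [y2, [y3, y1]]
Full expansion: 4 signed words from ab - ba (2^2 = 4).
Words beginning with y1 determine it all:
  y1y3y2 appears with sign +1, giving the term +[[y1, y3], y2]

[[y1, y3], y2]


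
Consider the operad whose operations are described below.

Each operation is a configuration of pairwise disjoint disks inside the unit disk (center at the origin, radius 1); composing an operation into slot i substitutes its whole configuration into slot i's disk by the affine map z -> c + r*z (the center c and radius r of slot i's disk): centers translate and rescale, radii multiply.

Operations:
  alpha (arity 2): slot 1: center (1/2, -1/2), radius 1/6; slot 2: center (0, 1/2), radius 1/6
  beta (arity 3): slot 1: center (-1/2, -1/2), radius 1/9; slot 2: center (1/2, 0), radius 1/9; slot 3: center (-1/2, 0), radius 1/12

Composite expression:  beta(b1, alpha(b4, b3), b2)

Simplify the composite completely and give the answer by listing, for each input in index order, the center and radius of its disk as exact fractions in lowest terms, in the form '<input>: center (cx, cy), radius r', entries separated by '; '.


Follow each b-input down from beta: c' goes to c + r*c', radius to r*r'.
for b1, the 1-step affine chain lands on center (-1/2, -1/2), radius 1/9
for b4, the 2-step affine chain lands on center (5/9, -1/18), radius 1/54
for b3, the 2-step affine chain lands on center (1/2, 1/18), radius 1/54
for b2, the 1-step affine chain lands on center (-1/2, 0), radius 1/12

b1: center (-1/2, -1/2), radius 1/9; b2: center (-1/2, 0), radius 1/12; b3: center (1/2, 1/18), radius 1/54; b4: center (5/9, -1/18), radius 1/54


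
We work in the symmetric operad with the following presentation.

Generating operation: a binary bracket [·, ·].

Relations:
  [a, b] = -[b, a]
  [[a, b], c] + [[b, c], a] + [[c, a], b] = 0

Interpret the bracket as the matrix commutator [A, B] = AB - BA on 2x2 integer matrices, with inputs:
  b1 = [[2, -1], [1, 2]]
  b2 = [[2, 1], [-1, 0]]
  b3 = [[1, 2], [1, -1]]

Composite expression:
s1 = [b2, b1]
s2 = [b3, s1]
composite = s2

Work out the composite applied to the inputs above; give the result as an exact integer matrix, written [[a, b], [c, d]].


[[-2, -4], [4, 2]]

[b2, b1] = [[0, -2], [-2, 0]]
[b3, [b2, b1]] = [[-2, -4], [4, 2]]


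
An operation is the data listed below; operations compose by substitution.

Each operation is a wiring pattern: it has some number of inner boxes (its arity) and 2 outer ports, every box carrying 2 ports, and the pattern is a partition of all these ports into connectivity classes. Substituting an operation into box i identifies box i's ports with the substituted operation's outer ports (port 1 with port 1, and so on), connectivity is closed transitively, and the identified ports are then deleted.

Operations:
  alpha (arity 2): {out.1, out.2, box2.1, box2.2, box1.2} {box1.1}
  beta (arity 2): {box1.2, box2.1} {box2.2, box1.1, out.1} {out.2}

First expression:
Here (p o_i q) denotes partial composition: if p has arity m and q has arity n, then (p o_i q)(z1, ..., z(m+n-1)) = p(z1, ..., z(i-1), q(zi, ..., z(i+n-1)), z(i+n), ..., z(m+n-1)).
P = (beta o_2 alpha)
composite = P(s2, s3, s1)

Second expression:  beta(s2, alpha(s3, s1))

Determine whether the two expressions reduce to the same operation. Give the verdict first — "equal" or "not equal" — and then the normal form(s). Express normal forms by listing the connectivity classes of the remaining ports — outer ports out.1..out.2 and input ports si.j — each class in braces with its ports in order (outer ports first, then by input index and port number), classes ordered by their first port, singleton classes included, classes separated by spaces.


equal; both compose to {out.1, s1.1, s1.2, s2.1, s2.2, s3.2} {out.2} {s3.1}

Reducing the first expression gives {out.1, s1.1, s1.2, s2.1, s2.2, s3.2} {out.2} {s3.1}
Reducing the second expression gives {out.1, s1.1, s1.2, s2.1, s2.2, s3.2} {out.2} {s3.1}
Both agree, so they are equal.


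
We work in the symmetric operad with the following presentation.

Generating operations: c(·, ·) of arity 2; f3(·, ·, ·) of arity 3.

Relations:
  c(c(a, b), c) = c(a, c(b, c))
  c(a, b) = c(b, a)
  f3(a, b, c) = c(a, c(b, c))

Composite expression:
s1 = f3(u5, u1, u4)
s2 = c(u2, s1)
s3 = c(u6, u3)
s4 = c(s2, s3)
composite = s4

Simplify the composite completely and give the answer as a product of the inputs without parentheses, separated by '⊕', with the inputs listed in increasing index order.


u1 ⊕ u2 ⊕ u3 ⊕ u4 ⊕ u5 ⊕ u6

Shape and order are irrelevant to c; the u-input set decides.
f3(u5, u1, u4) linearizes to u5 ⊕ u1 ⊕ u4
c(u2, f3(u5, u1, u4)) linearizes to u2 ⊕ u5 ⊕ u1 ⊕ u4
c(u6, u3) linearizes to u6 ⊕ u3
c(c(u2, f3(u5, u1, u4)), c(u6, u3)) linearizes to u2 ⊕ u5 ⊕ u1 ⊕ u4 ⊕ u6 ⊕ u3
commutativity sorts the factors: u1 ⊕ u2 ⊕ u3 ⊕ u4 ⊕ u5 ⊕ u6


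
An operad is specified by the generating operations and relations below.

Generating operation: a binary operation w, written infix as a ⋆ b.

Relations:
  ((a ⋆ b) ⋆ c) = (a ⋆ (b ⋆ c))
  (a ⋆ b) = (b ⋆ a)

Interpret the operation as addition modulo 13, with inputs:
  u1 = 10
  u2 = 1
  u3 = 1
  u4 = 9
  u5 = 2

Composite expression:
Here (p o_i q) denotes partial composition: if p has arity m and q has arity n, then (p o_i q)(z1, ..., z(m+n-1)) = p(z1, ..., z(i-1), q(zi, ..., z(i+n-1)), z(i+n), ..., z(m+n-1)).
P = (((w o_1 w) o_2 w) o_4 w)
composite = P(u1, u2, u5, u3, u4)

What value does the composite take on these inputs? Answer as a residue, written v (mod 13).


(u2 ⋆ u5) = 3
(u1 ⋆ (u2 ⋆ u5)) = 0
(u3 ⋆ u4) = 10
((u1 ⋆ (u2 ⋆ u5)) ⋆ (u3 ⋆ u4)) = 10

10 (mod 13)


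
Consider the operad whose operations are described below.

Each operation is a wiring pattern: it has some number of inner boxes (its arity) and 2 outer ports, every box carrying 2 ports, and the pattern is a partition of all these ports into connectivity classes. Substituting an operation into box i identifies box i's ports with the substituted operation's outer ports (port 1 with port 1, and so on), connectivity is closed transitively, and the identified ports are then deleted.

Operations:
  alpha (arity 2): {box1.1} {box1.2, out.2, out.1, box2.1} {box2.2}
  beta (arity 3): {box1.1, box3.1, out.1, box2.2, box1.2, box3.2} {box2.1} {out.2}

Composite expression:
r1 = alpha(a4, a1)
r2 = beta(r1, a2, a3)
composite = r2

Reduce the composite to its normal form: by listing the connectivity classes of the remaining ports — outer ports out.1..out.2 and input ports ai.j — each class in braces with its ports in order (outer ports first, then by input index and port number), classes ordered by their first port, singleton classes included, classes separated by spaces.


{out.1, a1.1, a2.2, a3.1, a3.2, a4.2} {out.2} {a1.2} {a2.1} {a4.1}


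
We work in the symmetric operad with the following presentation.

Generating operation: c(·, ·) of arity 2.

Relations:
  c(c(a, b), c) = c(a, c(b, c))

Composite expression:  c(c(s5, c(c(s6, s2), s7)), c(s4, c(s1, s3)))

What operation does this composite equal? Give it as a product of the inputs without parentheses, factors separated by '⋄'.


Every regrouping of c is equal, so read the s-inputs in written order.
c(s6, s2) spells out as s6 ⋄ s2
c(c(s6, s2), s7) spells out as s6 ⋄ s2 ⋄ s7
c(s5, c(c(s6, s2), s7)) spells out as s5 ⋄ s6 ⋄ s2 ⋄ s7
c(s1, s3) spells out as s1 ⋄ s3
c(s4, c(s1, s3)) spells out as s4 ⋄ s1 ⋄ s3
c(c(s5, c(c(s6, s2), s7)), c(s4, c(s1, s3))) spells out as s5 ⋄ s6 ⋄ s2 ⋄ s7 ⋄ s4 ⋄ s1 ⋄ s3

s5 ⋄ s6 ⋄ s2 ⋄ s7 ⋄ s4 ⋄ s1 ⋄ s3


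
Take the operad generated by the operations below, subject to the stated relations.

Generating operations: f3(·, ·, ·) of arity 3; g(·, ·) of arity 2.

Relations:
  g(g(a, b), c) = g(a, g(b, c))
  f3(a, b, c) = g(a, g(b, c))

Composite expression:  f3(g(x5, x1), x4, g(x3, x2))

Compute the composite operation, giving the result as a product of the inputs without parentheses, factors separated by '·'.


x5 · x1 · x4 · x3 · x2

Key point: f3 is associative — brackets drop, the x-order remains.
g(x5, x1) flattens to x5 · x1
g(x3, x2) flattens to x3 · x2
f3(g(x5, x1), x4, g(x3, x2)) flattens to x5 · x1 · x4 · x3 · x2


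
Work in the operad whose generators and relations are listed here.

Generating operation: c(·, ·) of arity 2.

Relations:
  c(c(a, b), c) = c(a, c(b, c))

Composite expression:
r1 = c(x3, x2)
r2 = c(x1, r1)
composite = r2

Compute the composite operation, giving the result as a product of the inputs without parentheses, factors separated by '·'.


x1 · x3 · x2


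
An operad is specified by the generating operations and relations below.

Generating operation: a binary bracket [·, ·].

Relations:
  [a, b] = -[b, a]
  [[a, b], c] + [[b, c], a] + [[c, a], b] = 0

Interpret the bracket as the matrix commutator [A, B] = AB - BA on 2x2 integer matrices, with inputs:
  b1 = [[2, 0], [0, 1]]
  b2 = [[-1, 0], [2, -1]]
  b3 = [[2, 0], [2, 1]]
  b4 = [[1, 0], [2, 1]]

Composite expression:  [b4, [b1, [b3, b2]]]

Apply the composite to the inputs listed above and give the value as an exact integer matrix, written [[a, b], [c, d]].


[[0, 0], [0, 0]]

[b3, b2] = [[0, 0], [-2, 0]]
[b1, [b3, b2]] = [[0, 0], [2, 0]]
[b4, [b1, [b3, b2]]] = [[0, 0], [0, 0]]


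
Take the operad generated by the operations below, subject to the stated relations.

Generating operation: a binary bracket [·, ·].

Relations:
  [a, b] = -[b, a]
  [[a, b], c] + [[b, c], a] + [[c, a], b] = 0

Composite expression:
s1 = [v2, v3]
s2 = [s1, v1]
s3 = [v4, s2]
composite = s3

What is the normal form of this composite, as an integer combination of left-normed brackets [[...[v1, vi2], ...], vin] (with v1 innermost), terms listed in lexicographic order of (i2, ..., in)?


[[[v1, v2], v3], v4] - [[[v1, v3], v2], v4]

Antisymmetry and Jacobi reduce to v1-anchored left-normed brackets.
Composite bracket: [v4, [[v2, v3], v1]]
Full expansion: 8 signed words from ab - ba (2^3 = 8).
Only words starting with v1 matter:
  v1v2v3v4 appears with sign +1, giving the term +[[[v1, v2], v3], v4]
  v1v3v2v4 appears with sign -1, giving the term -[[[v1, v3], v2], v4]


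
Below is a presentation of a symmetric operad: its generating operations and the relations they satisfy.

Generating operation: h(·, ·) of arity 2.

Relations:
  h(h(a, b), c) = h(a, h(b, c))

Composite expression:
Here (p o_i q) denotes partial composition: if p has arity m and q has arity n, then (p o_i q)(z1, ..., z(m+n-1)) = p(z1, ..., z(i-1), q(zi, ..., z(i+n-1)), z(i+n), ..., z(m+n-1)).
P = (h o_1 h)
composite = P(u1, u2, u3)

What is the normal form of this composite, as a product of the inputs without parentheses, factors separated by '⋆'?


u1 ⋆ u2 ⋆ u3

Associativity of h dissolves the nesting; only the u-input order survives.
h(u1, u2) linearizes to u1 ⋆ u2
h(h(u1, u2), u3) linearizes to u1 ⋆ u2 ⋆ u3


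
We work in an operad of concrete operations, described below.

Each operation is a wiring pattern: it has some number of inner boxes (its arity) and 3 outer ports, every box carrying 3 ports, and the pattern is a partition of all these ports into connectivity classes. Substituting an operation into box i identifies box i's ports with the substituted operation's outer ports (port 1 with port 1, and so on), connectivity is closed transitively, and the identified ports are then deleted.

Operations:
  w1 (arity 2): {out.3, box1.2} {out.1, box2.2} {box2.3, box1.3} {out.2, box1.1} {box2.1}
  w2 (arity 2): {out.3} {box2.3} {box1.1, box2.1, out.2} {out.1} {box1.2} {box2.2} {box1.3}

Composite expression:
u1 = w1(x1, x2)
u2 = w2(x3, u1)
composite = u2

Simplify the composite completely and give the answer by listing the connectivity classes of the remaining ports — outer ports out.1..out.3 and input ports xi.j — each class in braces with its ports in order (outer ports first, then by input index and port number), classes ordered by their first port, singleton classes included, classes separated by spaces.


Connectivity passes through glued w2-boundaries; trace each wire chain.
w1 over (x1, x2) gives {out.1, x2.2} {out.2, x1.1} {out.3, x1.2} {x1.3, x2.3} {x2.1}, out.j being that stage's outer ports
w2 over (x3, x1, x2) gives {out.1} {out.2, x2.2, x3.1} {out.3} {x1.1} {x1.2} {x1.3, x2.3} {x2.1} {x3.2} {x3.3}, out.j being that stage's outer ports

{out.1} {out.2, x2.2, x3.1} {out.3} {x1.1} {x1.2} {x1.3, x2.3} {x2.1} {x3.2} {x3.3}


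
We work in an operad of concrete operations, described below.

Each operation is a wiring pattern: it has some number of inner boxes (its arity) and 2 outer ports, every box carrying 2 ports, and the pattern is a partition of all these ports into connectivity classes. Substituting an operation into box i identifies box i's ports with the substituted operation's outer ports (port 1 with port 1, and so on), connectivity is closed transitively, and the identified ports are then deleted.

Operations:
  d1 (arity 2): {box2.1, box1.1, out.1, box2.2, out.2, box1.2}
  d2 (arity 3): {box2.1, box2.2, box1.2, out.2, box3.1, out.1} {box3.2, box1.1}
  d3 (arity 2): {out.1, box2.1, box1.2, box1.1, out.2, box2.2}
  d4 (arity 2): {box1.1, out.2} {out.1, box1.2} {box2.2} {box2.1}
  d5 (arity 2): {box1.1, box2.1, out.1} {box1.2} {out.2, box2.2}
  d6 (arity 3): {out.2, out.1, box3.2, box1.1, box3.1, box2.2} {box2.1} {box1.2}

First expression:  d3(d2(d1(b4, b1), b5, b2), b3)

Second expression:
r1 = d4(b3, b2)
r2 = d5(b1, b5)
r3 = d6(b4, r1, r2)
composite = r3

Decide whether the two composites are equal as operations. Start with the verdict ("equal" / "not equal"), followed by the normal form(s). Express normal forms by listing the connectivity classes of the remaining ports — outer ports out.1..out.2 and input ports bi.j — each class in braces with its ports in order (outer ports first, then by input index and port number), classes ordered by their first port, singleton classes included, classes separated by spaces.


not equal: they reduce to {out.1, out.2, b1.1, b1.2, b2.1, b2.2, b3.1, b3.2, b4.1, b4.2, b5.1, b5.2} and {out.1, out.2, b1.1, b3.1, b4.1, b5.1, b5.2} {b1.2} {b2.1} {b2.2} {b3.2} {b4.2}


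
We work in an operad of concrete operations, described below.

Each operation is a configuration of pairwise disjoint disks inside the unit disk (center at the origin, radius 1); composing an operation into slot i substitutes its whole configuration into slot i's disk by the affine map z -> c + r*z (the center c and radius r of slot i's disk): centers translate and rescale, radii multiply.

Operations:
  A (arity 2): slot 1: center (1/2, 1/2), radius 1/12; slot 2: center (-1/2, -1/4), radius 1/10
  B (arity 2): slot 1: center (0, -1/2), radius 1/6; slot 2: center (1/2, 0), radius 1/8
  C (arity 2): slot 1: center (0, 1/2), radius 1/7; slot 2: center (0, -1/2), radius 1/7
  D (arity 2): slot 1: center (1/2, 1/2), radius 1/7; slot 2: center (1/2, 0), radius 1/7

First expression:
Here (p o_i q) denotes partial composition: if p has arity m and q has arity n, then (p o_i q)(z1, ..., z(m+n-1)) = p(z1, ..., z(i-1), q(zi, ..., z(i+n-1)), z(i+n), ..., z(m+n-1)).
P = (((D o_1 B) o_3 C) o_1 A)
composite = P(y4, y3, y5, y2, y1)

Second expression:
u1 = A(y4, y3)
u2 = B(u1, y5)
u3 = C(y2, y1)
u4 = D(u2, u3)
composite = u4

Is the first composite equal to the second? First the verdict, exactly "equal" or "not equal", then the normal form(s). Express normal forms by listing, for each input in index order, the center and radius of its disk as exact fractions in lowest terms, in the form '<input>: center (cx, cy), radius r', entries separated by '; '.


Normal form of the first expression: y1: center (1/2, -1/14), radius 1/49; y2: center (1/2, 1/14), radius 1/49; y3: center (41/84, 71/168), radius 1/420; y4: center (43/84, 37/84), radius 1/504; y5: center (4/7, 1/2), radius 1/56
Normal form of the second expression: y1: center (1/2, -1/14), radius 1/49; y2: center (1/2, 1/14), radius 1/49; y3: center (41/84, 71/168), radius 1/420; y4: center (43/84, 37/84), radius 1/504; y5: center (4/7, 1/2), radius 1/56
Same normal form: equal.

equal; both compose to y1: center (1/2, -1/14), radius 1/49; y2: center (1/2, 1/14), radius 1/49; y3: center (41/84, 71/168), radius 1/420; y4: center (43/84, 37/84), radius 1/504; y5: center (4/7, 1/2), radius 1/56


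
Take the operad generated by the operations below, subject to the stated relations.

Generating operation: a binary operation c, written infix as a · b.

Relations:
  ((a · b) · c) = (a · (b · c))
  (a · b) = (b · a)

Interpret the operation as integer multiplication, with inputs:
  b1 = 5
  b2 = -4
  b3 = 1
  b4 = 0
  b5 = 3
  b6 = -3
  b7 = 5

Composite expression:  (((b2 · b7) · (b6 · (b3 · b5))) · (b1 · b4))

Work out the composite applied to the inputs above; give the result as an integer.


0

(b2 · b7) = -20
(b3 · b5) = 3
(b6 · (b3 · b5)) = -9
((b2 · b7) · (b6 · (b3 · b5))) = 180
(b1 · b4) = 0
(((b2 · b7) · (b6 · (b3 · b5))) · (b1 · b4)) = 0


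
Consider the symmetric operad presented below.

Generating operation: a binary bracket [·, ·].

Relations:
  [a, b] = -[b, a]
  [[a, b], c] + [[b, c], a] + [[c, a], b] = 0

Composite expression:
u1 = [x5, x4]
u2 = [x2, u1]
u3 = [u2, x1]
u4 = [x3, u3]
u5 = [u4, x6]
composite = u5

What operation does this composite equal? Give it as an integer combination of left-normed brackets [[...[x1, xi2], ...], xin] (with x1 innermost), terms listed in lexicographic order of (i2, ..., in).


-[[[[[x1, x2], x4], x5], x3], x6] + [[[[[x1, x2], x5], x4], x3], x6] + [[[[[x1, x4], x5], x2], x3], x6] - [[[[[x1, x5], x4], x2], x3], x6]

Antisymmetry and Jacobi reduce to x1-anchored left-normed brackets.
Composite bracket: [[x3, [[x2, [x5, x4]], x1]], x6]
Under [a, b] = ab - ba we get 32 signed associative words (2^5 = 32).
Coefficients come from the x1-initial words:
  sign of x1x2x4x5x3x6 is -1, so it contributes -[[[[[x1, x2], x4], x5], x3], x6]
  sign of x1x2x5x4x3x6 is +1, so it contributes +[[[[[x1, x2], x5], x4], x3], x6]
  sign of x1x4x5x2x3x6 is +1, so it contributes +[[[[[x1, x4], x5], x2], x3], x6]
  sign of x1x5x4x2x3x6 is -1, so it contributes -[[[[[x1, x5], x4], x2], x3], x6]


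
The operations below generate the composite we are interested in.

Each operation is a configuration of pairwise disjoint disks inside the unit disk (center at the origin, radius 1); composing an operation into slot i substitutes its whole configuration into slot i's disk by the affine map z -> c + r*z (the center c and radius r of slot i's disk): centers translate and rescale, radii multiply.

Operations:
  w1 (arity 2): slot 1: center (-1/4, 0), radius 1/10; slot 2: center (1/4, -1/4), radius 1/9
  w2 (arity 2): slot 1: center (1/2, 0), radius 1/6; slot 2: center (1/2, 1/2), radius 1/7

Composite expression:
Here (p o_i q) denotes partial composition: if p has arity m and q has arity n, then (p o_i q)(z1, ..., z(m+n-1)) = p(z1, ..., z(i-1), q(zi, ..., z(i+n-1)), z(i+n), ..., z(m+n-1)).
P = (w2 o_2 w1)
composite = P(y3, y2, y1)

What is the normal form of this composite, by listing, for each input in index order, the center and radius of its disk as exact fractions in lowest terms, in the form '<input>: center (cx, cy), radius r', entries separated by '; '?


Each y-disk chains the slot maps above it in w2; radii multiply.
input y3: composing its 1 substitution step yields center (1/2, 0), radius 1/6
input y2: composing its 2 substitution steps yields center (13/28, 1/2), radius 1/70
input y1: composing its 2 substitution steps yields center (15/28, 13/28), radius 1/63

y1: center (15/28, 13/28), radius 1/63; y2: center (13/28, 1/2), radius 1/70; y3: center (1/2, 0), radius 1/6
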